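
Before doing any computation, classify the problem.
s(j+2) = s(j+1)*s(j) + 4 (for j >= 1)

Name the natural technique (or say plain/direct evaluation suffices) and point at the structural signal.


Verdict: no special technique — the recurrence is nonlinear in the sequence values; study it directly, no linear machinery applies.


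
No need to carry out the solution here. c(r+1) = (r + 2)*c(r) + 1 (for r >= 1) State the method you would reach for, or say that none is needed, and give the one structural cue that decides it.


Technique: a summation factor — first-order, linear, moving coefficient r + 2: the discrete analogue of an integrating factor handles it.


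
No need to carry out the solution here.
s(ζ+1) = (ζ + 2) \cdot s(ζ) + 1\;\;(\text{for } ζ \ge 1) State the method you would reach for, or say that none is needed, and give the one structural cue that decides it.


Method: a summation factor — one-term recursion with variable weight ζ + 2 is solved by product normalization, not by root-finding.


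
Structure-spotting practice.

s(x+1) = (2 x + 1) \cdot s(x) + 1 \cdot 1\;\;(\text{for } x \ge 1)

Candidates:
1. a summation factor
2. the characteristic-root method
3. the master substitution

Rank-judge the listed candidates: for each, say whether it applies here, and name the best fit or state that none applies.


Technique: a summation factor — because the multiplier 2 x + 1 is index-dependent, divide through by its running product and sum the resulting differences.
- a summation factor — a fit — the right tool for this form.
- the characteristic-root method — the coefficients change with the index, which the root method cannot absorb.
- the master substitution: no fixed divisor shrinks the index between calls.


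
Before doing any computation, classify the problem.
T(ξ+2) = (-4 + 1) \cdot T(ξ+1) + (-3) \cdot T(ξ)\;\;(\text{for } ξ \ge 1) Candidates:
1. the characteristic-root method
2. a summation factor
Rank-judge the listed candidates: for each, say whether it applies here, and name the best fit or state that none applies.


Diagnosis: the characteristic-root method — constant coefficients and linearity mean the ansatz r^ξ reduces it to solving the characteristic polynomial.
- the characteristic-root method: applies; the problem has the shape this method handles.
- a summation factor: a summation factor telescopes one-step recursions; this one carries higher-order memory.


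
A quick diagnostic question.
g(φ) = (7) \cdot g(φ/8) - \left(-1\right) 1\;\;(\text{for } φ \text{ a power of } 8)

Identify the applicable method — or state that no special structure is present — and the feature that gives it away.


Method: the master substitution — treat m = log base 8 of φ as the new clock: one recursion step advances m by one while φ scales by 8.


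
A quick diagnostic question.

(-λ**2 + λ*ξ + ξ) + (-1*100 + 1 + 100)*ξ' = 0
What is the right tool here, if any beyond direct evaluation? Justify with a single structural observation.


Diagnosis: a linear integrating factor — the unknown enters only to the first power against a nonzero forcing term — the integrating-factor template applies directly.


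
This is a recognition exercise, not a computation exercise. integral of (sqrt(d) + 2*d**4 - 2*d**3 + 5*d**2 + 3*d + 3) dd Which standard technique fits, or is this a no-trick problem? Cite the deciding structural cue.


Diagnosis: no special technique — scan for structure and find none: constant multiples of powers of d, integrate directly.


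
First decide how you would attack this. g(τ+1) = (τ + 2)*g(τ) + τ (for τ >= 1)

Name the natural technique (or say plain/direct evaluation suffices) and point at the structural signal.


Best approach: a summation factor — it is first-order linear but the coefficient τ + 2 depends on the index, so multiply through by a summation factor to telescope it.


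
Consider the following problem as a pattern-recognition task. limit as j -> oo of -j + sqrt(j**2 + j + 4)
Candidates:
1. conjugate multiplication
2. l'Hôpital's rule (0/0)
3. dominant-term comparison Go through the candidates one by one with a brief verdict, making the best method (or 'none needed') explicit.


Verdict: conjugate multiplication — the ∞ − ∞ radical form is the exact trigger for the conjugate maneuver.
- conjugate multiplication — applies; the problem has the shape this method handles.
- l'Hôpital's rule (0/0) — substitution produces ∞ − ∞ rather than a vanishing quotient; the rule needs a 0/0 ratio to act on.
- dominant-term comparison — this limit is not decided by comparing polynomial growth at infinity.


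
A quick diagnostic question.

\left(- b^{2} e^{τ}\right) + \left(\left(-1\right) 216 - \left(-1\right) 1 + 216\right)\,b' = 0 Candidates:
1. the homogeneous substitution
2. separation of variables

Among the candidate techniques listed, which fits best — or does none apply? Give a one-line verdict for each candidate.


Best approach: separation of variables — a product of single-variable factors, e^{τ} and b^{2} — the textbook separable form.
- the homogeneous substitution: the slope does not depend on the ratio of the variables alone.
- separation of variables — applicable, and directly so.


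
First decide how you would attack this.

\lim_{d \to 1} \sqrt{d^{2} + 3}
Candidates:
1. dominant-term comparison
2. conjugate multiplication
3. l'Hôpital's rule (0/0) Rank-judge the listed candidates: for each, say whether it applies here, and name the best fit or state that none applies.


Technique: no special technique — no vanishing denominator and no indeterminate clash at the point — evaluation is immediate.
- dominant-term comparison: leading-power comparison does not apply to this form.
- conjugate multiplication — there is no infinity-minus-infinity radical difference to rationalize.
- l'Hôpital's rule (0/0) — substituting the point produces a determinate value, not a 0 over 0 clash.


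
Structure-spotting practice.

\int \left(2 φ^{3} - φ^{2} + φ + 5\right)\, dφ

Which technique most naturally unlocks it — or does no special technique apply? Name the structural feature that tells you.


Verdict: no special technique — nothing composite, nothing rational, nothing trigonometric — each constant-multiple power of φ integrates by the power rule alone.


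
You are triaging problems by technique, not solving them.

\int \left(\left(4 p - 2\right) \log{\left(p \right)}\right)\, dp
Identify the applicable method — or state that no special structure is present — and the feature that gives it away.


Method: integration by parts — \log{\left(p \right)} blocks direct integration but differentiates to something rational — parts with the polynomial factor 4 p - 2 as dv.


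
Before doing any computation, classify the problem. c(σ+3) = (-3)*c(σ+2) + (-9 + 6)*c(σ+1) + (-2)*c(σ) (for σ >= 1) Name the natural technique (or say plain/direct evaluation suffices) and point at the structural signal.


Verdict: the characteristic-root method — no index-dependence in the weights and nothing inhomogeneous: classic characteristic-equation setup.


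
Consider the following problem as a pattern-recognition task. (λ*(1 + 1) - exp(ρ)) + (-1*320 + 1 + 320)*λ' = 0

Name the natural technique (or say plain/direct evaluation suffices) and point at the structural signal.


Diagnosis: a linear integrating factor — the unknown enters only to the first power against a nonzero forcing term — the integrating-factor template applies directly.


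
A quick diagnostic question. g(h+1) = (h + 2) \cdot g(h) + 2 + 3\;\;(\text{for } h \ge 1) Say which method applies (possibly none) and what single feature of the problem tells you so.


Best approach: a summation factor — one-term recursion with variable weight h + 2 is solved by product normalization, not by root-finding.


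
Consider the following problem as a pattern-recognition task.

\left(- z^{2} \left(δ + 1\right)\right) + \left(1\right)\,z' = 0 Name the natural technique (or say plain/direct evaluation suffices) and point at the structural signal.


Method: separation of variables — separating collects all z-dependence with the derivative and leaves all δ-dependence opposite: variables separate.


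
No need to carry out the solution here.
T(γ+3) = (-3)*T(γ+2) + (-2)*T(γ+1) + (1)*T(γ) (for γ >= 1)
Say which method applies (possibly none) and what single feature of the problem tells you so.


Verdict: the characteristic-root method — no index-dependence in the weights and nothing inhomogeneous: classic characteristic-equation setup.


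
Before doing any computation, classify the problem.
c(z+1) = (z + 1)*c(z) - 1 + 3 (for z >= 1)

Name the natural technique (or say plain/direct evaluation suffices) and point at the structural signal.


Method: a summation factor — an index-dependent multiplier z + 1 rules out characteristic roots; a summation factor converts it to a pure difference.


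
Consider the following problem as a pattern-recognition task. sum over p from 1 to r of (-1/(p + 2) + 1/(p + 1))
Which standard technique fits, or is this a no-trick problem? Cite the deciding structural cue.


Verdict: telescoping — the summand is 1/(p + 1) minus the same expression shifted by one, so consecutive terms cancel in pairs.


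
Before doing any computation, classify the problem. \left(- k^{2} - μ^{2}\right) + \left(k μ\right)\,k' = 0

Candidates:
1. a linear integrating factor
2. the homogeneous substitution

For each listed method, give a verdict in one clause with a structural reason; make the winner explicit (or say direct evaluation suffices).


Best approach: the homogeneous substitution — solved for the derivative, the right side is unchanged under scaling μ and k together — it depends only on the ratio k/μ, so substitute a single ratio variable. This doubles as a Bernoulli equation in the unknown as written; the homogeneous route needs no setup at all.
- a linear integrating factor — a nonlinear term in the unknown puts this outside the integrating-factor template.
- the homogeneous substitution: applies; the problem has the shape this method handles.


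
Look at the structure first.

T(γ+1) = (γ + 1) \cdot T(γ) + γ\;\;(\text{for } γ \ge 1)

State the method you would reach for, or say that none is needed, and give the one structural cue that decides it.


Method: a summation factor — one-term recursion with variable weight γ + 1 is solved by product normalization, not by root-finding.


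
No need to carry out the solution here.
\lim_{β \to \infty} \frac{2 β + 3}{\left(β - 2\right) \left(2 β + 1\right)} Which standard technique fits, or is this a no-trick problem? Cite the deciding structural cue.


Technique: dominant-term comparison — growth-rate triage: the leading powers of β decide the limit, everything else is noise. l'Hôpital's at-infinity variant applies to the expression viewed as a single quotient; the leading-term comparison is the direct route.


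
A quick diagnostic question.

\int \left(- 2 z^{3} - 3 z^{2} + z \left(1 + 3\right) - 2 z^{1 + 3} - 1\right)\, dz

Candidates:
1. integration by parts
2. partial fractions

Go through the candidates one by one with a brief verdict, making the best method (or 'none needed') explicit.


Technique: no special technique — every term is a constant multiple of a power of z; term-wise power-rule integration needs no preliminary transformation.
- integration by parts: splitting off a factor buys nothing — the integrand integrates directly without parts.
- partial fractions: the expression is not a ratio of polynomials that decomposes further.


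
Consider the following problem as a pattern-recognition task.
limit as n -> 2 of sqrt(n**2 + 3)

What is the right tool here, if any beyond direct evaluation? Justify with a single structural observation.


Diagnosis: no special technique — the expression is continuous at the evaluation point — substitute directly; no indeterminate form appears.


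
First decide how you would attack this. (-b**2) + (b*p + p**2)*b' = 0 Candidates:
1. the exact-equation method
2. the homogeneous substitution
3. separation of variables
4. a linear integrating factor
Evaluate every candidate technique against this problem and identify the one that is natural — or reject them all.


Technique: the homogeneous substitution — the slope's numerator and denominator share total degree; set v = b/p and the equation drops to separable form. A Bernoulli substitution after rearrangement (possibly exchanging dependent and independent variable) is a fair alternative; the homogeneous route works on the equation as it stands.
- the exact-equation method: the mixed-partials test fails on this split — it is not an exact differential as presented.
- the homogeneous substitution — a fit — the right tool for this form.
- separation of variables — no division isolates the independent variable from the unknown.
- a linear integrating factor — a nonlinear term in the unknown puts this outside the integrating-factor template.


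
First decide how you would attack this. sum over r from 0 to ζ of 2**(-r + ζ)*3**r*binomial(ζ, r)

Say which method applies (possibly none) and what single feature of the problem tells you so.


Verdict: the binomial theorem — terms weighting binomial(ζ, r) against matched powers of 3 and 2 reassemble into (3 + 2)^ζ by the binomial theorem.


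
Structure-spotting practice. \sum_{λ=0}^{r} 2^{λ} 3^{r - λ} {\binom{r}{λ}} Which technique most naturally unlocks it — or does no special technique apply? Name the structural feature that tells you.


Verdict: the binomial theorem — terms weighting {\binom{r}{λ}} against matched powers of 2 and 3 reassemble into (2 + 3)^r by the binomial theorem.


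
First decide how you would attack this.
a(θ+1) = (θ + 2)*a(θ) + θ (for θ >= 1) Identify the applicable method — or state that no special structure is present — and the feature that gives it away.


Method: a summation factor — an index-dependent multiplier θ + 2 rules out characteristic roots; a summation factor converts it to a pure difference.


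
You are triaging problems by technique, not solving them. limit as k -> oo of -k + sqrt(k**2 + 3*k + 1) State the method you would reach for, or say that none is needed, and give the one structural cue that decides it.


Best approach: conjugate multiplication — the ∞ − ∞ radical form is the exact trigger for the conjugate maneuver.


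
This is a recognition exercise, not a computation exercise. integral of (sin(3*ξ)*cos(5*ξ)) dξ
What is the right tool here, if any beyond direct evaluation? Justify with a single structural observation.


Technique: a trigonometric identity — apply product-to-sum to sin(3*ξ)*cos(5*ξ): two clean single-angle terms replace one awkward product.


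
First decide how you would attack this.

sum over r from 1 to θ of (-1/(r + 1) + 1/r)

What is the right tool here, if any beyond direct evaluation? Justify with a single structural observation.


Technique: telescoping — spot the paired structure — each term adds 1/r and subtracts its successor value, which the next term restores: the definition of a telescoping chain.


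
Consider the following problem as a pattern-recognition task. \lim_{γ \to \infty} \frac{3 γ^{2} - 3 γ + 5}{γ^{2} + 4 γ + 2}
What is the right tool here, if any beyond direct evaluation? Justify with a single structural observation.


Diagnosis: dominant-term comparison — at large γ only the top-degree terms survive; compare the leading terms and the limit falls out. l'Hôpital's at-infinity variant applies to the expression viewed as a single quotient; the leading-term comparison is the direct route.


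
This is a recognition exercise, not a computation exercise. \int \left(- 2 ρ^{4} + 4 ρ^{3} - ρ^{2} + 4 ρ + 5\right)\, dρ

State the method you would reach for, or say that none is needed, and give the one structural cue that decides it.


Best approach: no special technique — the integrand is a sum of constant multiples of powers of ρ — integrate term by term.


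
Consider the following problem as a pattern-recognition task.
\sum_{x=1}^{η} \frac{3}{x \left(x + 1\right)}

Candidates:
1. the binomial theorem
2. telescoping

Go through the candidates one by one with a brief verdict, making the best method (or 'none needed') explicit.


Method: telescoping — one partial-fraction pass turns \frac{3}{x \left(x + 1\right)} into a shifted difference, and shifted differences telescope.
- the binomial theorem — there is no sum-raised-to-a-power identity hiding in these terms.
- telescoping — a fit — the right tool for this form.


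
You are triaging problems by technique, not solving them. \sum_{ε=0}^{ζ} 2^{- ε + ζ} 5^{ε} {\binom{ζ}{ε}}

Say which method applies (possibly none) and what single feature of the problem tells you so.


Verdict: the binomial theorem — the summand is term ε of a binomial expansion in 5 and 2; the whole sum is a single power.


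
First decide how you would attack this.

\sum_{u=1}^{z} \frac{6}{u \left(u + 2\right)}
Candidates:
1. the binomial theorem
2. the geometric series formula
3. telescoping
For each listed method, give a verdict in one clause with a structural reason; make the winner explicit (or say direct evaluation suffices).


Diagnosis: telescoping — \frac{6}{u \left(u + 2\right)} is a collapsed telescope: expand it into simple fractions to see the cancellation.
- the binomial theorem — the summand does not match any term pattern of an expanded binomial power.
- the geometric series formula: there is no constant term-to-term ratio.
- telescoping — yes, a natural case for it.


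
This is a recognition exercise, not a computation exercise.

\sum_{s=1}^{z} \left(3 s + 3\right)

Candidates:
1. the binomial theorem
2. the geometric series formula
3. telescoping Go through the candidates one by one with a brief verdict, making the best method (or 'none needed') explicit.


Best approach: no special technique — every summand is a constant multiple of a power of s — apply the standard power-sum identities one degree at a time.
- the binomial theorem: no binomial coefficients pair up with complementary powers here.
- the geometric series formula: consecutive terms are not related by a fixed multiplier.
- telescoping: as presented, consecutive terms share no shifted copy to cancel against — no rewrite is on display to change that.


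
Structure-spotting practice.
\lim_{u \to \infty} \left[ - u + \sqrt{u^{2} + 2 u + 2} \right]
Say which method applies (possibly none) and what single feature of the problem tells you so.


Best approach: conjugate multiplication — neither \sqrt{u^{2} + 2 u + 2} nor u converges alone, so rewrite their difference as a conjugate-rationalized quotient first.


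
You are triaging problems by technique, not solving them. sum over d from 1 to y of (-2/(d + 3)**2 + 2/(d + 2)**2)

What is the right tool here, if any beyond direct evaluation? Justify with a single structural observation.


Verdict: telescoping — the summand is 2/(d + 2)**2 minus the same expression shifted by one, so consecutive terms cancel in pairs.


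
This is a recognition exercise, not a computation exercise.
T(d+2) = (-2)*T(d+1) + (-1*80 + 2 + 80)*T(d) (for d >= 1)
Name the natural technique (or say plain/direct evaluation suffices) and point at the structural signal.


Best approach: the characteristic-root method — try a geometric ansatz r^d: constant coefficients turn the recurrence into one polynomial equation in r.


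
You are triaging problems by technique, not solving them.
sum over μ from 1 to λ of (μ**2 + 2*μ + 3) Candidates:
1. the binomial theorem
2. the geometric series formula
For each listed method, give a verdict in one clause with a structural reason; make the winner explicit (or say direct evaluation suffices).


Verdict: no special technique — constant-multiple powers of μ with no cancellation partners and no common ratio — use the standard power-sum formulas.
- the binomial theorem: no binomial coefficients pair with matched powers.
- the geometric series formula — consecutive terms are not related by a fixed multiplier.


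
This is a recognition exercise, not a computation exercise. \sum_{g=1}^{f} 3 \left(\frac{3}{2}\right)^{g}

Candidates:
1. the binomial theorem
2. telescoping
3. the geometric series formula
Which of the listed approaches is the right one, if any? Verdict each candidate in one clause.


Method: the geometric series formula — each summand is the previous one scaled by \frac{3}{2}; that constant multiplier is itself the geometric structure.
- the binomial theorem — the terms lack the binomial-coefficient-weighted complementary-power pattern of an expansion.
- telescoping — writing out consecutive terms as given produces no pairwise cancellation.
- the geometric series formula — yes, a natural case for it.


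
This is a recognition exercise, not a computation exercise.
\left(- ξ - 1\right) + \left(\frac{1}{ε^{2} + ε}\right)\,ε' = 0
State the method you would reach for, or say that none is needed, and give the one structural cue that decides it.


Technique: separation of variables — solved for the derivative, the right side splits multiplicatively into a function of each variable alone — divide and integrate each side. A Bernoulli rewrite would carry it as the equation stands — separating the variables needs no rearrangement either.


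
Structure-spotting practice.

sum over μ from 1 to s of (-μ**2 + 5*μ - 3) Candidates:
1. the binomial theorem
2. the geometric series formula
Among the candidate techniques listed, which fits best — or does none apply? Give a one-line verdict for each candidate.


Technique: no special technique — no cancellation, no constant ratio, no binomial weights — just polynomial terms summed directly.
- the binomial theorem — there is no pair of bases whose matched powers would reassemble into a single binomial power.
- the geometric series formula: the term-to-term ratio drifts with the index — the one thing the geometric formula cannot absorb.


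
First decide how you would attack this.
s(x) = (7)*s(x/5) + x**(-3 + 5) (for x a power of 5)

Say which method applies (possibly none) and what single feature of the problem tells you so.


Diagnosis: the master substitution — index division is the fingerprint: x/5 in the recursive call means substitute x = 5^m.


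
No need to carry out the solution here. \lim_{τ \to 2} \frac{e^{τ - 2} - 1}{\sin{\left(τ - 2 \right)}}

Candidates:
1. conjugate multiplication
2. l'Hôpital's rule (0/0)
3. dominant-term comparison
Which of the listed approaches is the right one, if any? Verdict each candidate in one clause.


Technique: l'Hôpital's rule (0/0) — numerator and denominator both vanish at 2 — a genuine 0/0 form, which is exactly when l'Hôpital applies. Expanding numerator and denominator to first order gives the same value — the rule automates exactly that.
- conjugate multiplication — no divergent radical difference is present for a conjugate pair to cancel.
- l'Hôpital's rule (0/0) — yes, a natural case for it.
- dominant-term comparison: no ranking of term growth rates resolves the limit here.


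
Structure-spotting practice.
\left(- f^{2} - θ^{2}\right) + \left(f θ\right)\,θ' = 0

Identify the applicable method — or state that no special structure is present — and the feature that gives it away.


Method: the homogeneous substitution — the slope's numerator and denominator share total degree; set v = θ/f and the equation drops to separable form. A Bernoulli rewrite works here as the equation stands — the homogeneous substitution is the more immediate reading.


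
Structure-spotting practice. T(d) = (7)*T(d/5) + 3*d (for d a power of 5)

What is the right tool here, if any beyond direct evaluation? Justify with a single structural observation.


Method: the master substitution — the argument contracts 5-fold per step: reindex d exponentially and solve the linear recurrence in the new index.


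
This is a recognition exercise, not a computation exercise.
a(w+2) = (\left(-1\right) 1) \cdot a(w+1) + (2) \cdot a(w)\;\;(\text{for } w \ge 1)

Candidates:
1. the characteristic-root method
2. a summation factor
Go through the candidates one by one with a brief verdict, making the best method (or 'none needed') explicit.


Technique: the characteristic-root method — the recurrence treats every index alike (constant coefficients, no forcing) — precisely the regime where r^w trials close it.
- the characteristic-root method — applicable, and directly so.
- a summation factor — the recurrence reaches back more than one step, outside the first-order family a summation factor normalizes.


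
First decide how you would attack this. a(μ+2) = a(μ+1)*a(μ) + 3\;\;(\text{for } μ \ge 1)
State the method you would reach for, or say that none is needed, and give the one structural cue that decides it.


Best approach: no special technique — nonlinear feedback in the recursion rules out every root- or factor-based technique.


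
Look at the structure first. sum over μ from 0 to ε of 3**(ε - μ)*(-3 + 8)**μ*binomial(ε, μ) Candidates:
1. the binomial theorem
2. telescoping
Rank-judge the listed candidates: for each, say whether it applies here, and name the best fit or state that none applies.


Method: the binomial theorem — binomial(ε, μ) weighting matched powers of (-3 + 8) and 3 is the expanded form of ((-3 + 8) + 3)^ε — fold it back up.
- the binomial theorem — a fit — the right tool for this form.
- telescoping — neither a shifted-difference shape nor integer-spaced poles are present.


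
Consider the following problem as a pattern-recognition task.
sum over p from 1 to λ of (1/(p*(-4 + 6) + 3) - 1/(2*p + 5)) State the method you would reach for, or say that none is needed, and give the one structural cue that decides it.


Best approach: telescoping — this sum is a zipper: each term contributes 1/(p*(-4 + 6) + 3) and removes the next index's value, which the following term puts back, closing term by term.


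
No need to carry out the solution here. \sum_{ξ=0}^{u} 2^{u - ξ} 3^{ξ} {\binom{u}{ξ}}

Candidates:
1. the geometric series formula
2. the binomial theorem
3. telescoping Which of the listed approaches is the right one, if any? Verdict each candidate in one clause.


Verdict: the binomial theorem — the summand is term ξ of a binomial expansion in 3 and 2; the whole sum is a single power.
- the geometric series formula: there is no constant term-to-term ratio.
- the binomial theorem: yes, a natural case for it.
- telescoping — writing out consecutive terms as given produces no pairwise cancellation.


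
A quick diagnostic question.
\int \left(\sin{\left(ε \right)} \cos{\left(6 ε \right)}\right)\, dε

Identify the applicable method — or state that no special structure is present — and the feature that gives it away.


Diagnosis: a trigonometric identity — mixed-frequency products such as \sin{\left(ε \right)} \cos{\left(6 ε \right)} are designed for the product-to-sum formula.


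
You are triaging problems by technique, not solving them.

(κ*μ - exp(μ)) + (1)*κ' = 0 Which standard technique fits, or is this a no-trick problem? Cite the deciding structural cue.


Technique: a linear integrating factor — linear in the unknown with genuine forcing: multiply through by the exponential of the integrated coefficient and the left side closes into one derivative.


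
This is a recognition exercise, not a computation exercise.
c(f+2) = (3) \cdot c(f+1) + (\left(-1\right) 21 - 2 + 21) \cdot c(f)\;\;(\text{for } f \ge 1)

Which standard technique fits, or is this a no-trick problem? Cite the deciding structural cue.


Method: the characteristic-root method — shift-invariance with fixed coefficients calls for exponential trials; the characteristic polynomial finds every r^f.


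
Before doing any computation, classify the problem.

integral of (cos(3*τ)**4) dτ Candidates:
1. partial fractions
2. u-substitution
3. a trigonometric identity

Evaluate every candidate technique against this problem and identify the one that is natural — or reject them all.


Verdict: a trigonometric identity — reduce cos(3*τ)**4 with the power-reduction formula and the integral becomes first-degree trigonometry.
- partial fractions: the expression is not a ratio of polynomials that decomposes further.
- u-substitution: no subexpression of the integrand pairs with its own derivative as a factor — individual terms may offer their own substitutions, but any change of variable covering the whole integral would have to be constructed from outside the expression.
- a trigonometric identity: a fit — the right tool for this form.


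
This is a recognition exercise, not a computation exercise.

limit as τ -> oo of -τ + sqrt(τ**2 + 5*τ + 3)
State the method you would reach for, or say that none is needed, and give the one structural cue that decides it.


Method: conjugate multiplication — divergence minus divergence hides a finite answer — expose it by pairing sqrt(τ**2 + 5*τ + 3) - τ with its conjugate.


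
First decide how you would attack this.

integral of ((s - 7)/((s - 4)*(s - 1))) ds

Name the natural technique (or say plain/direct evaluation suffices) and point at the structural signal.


Diagnosis: partial fractions — the bottom factors while the top stays lower-degree — split into simple fractions and integrate piece by piece.


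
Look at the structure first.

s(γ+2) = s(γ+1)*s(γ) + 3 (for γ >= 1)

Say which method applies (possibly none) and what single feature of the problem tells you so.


Method: no special technique — a nonlinear dependence on earlier terms breaks linearity, and with it every superposition-based closed form.


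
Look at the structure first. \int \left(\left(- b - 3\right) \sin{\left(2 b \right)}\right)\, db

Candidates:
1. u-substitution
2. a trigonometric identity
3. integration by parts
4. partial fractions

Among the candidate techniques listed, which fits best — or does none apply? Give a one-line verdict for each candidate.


Method: integration by parts — differentiate - b - 3, integrate \sin{\left(2 b \right)}: each pass lowers the polynomial degree, so parts terminates.
- u-substitution — no subexpression of the integrand serves as a whole-integral substitution inner — individual terms may offer their own, but none carries its derivative as a factor of the full integrand; a working change of variable would have to be constructed from outside the expression.
- a trigonometric identity: the trigonometric factor has no even power to reduce and no cross-frequency product to convert — the standard power-reduction and product-to-sum identities do not engage it.
- integration by parts: applies; the problem has the shape this method handles.
- partial fractions — the expression is not a ratio of polynomials that decomposes further.


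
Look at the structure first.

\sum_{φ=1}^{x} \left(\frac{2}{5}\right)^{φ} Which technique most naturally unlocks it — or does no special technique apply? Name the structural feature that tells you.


Method: the geometric series formula — each term is \frac{2}{5} times the previous one, so the geometric-series formula applies directly.


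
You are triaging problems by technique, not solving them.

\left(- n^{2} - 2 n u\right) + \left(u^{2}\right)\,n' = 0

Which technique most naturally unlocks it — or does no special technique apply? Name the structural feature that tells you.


Best approach: the homogeneous substitution — solved for the derivative, the right side is unchanged under scaling u and n together — it depends only on the ratio n/u, so substitute a single ratio variable. A Bernoulli rewrite works here as the equation stands — the homogeneous substitution is the more immediate reading.


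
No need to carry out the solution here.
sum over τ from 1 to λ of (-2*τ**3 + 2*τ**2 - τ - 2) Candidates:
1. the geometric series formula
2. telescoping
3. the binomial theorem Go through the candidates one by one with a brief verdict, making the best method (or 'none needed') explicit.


Technique: no special technique — no ratio, no shift structure, no binomial pattern: sum the constant-multiple powers of τ with known formulas.
- the geometric series formula — dividing successive terms gives an index-dependent quantity, not a constant.
- telescoping: writing out consecutive terms as given produces no pairwise cancellation.
- the binomial theorem — the terms lack the binomial-coefficient-weighted complementary-power pattern of an expansion.


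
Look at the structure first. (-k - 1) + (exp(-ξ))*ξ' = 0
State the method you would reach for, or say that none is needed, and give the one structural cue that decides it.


Verdict: separation of variables — one side of the product carries the independent variable, the other the unknown — the textbook separation shape. The cross-partial test also passes here (vacuously, each side single-variable); the potential-function route would work, separation is simply more immediate.


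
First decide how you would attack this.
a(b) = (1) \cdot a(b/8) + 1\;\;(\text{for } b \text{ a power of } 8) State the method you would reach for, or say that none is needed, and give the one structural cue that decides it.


Verdict: the master substitution — the argument contracts 8-fold per step: reindex b exponentially and solve the linear recurrence in the new index.


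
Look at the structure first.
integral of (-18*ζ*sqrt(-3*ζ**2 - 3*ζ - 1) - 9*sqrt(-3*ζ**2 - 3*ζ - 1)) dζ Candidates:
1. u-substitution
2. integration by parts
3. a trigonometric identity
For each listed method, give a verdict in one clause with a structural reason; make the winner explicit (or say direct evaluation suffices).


Method: u-substitution — the only nontrivial dependence routes through -3*ζ**2 - 3*ζ - 1, whose derivative supplies the leftover factor up to a constant multiple — u = -3*ζ**2 - 3*ζ - 1 flattens it.
- u-substitution — applies; the problem has the shape this method handles.
- integration by parts — the non-polynomial partner is not one of the parts kernels — exp, sine, or cosine with a degree-1 argument, or a logarithm.
- a trigonometric identity — there is no trigonometric structure at all — the integrand carries no sine or cosine to rewrite.


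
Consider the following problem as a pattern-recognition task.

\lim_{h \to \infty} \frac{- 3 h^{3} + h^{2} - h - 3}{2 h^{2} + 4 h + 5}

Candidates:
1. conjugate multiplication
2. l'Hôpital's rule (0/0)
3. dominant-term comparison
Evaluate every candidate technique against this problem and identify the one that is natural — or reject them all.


Best approach: dominant-term comparison — divide by the highest power of h present: lower-order terms vanish and the dominant ratio remains.
- conjugate multiplication — the conjugate move applies to radical differences, which this is not.
- l'Hôpital's rule (0/0) — no 0/0 form appears: written as one quotient, top and bottom both grow without bound, and the ratio is decided by their leading terms.
- dominant-term comparison — yes, a natural case for it.


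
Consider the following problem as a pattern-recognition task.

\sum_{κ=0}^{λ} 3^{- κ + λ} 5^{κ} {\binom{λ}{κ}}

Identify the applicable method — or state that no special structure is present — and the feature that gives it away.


Method: the binomial theorem — the summand is term κ of a binomial expansion in 5 and 3; the whole sum is a single power.


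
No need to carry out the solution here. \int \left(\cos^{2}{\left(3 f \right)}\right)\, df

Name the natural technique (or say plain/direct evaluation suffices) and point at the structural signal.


Method: a trigonometric identity — apply power reduction to \cos^{2}{\left(3 f \right)}; each application halves the trigonometric degree.


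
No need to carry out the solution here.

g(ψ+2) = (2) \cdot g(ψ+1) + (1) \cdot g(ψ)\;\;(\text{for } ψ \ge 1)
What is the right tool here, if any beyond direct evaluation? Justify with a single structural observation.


Best approach: the characteristic-root method — because shifting ψ leaves the equation's coefficients unchanged, exponential trials reduce it to algebra.


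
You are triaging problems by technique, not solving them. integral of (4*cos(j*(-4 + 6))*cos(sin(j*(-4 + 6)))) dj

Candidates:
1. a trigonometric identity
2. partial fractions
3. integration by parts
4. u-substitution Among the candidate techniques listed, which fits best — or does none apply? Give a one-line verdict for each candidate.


Technique: u-substitution — collected, the integrand has one factor that is, up to a constant, the derivative of an inner expression the rest depends on — substitute for that inner expression.
- a trigonometric identity — neither the even-power reduction nor the product-to-sum identity applies to this structure.
- partial fractions: there is no rational-function structure to decompose.
- integration by parts — no split into a nonconstant polynomial times one of the standard kernels — exp, sine, or cosine of a linear argument, or a logarithm — applies here.
- u-substitution: yes — fits the structure here.


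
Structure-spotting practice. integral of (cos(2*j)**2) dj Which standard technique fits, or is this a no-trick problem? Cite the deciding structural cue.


Best approach: a trigonometric identity — the even trigonometric power cos(2*j)**2 reduces by a double-angle identity before any integration is attempted.


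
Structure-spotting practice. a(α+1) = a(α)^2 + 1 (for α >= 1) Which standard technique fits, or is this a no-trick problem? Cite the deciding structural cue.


Best approach: no special technique — the update rule curves (it is not linear in the unknown sequence), so no superposition-based closed form attaches — iterate or study it directly.


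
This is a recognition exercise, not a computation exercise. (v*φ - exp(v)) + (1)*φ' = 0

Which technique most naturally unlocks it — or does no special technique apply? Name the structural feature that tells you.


Diagnosis: a linear integrating factor — the equation is linear in φ with coefficient v; multiplying by the integrating factor exp(∫v) makes the left side a perfect derivative.


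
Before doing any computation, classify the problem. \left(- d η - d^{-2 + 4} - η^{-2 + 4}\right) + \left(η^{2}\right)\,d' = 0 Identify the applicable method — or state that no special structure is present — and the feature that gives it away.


Method: the homogeneous substitution — the slope's numerator and denominator have matching total degree, so it depends only on d/η and the ratio substitution collapses it.


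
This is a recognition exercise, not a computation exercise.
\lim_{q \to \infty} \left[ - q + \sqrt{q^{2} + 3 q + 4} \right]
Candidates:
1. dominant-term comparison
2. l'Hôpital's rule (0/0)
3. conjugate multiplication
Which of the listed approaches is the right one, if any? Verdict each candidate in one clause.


Diagnosis: conjugate multiplication — \sqrt{q^{2} + 3 q + 4} and q both blow up, but their difference is tame once the conjugate rationalizes it.
- dominant-term comparison: this limit is not decided by comparing leading-term growth at infinity.
- l'Hôpital's rule (0/0): no quotient structure at all: the clash is ∞ minus ∞, which rationalizing converts into a tractable ratio.
- conjugate multiplication — yes, a natural case for it.


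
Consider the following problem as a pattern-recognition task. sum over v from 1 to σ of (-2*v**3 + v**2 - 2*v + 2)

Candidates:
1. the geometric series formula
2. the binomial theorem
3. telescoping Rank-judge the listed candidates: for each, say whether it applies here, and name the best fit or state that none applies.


Method: no special technique — no ratio, no shift structure, no binomial pattern: sum the constant-multiple powers of v with known formulas.
- the geometric series formula — the term-to-term ratio drifts with the index — the one thing the geometric formula cannot absorb.
- the binomial theorem: there is no sum-raised-to-a-power identity hiding in these terms.
- telescoping: computed from the summand as displayed, the partial sums build up without the pairwise collapse telescoping exploits.
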